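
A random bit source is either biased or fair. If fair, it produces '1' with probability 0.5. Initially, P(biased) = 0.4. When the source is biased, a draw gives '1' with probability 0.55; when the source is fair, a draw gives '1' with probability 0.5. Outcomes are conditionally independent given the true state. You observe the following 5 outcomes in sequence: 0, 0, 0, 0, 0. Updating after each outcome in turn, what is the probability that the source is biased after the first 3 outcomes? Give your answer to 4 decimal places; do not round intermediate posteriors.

0.3271

After '0': P(biased) = 0.45·0.4000 / (0.45·0.4000 + 0.5·0.6000) ≈ 0.3750
After '0': P(biased) = 0.45·0.3750 / (0.45·0.3750 + 0.5·0.6250) ≈ 0.3506
After '0': P(biased) = 0.45·0.3506 / (0.45·0.3506 + 0.5·0.6494) ≈ 0.3271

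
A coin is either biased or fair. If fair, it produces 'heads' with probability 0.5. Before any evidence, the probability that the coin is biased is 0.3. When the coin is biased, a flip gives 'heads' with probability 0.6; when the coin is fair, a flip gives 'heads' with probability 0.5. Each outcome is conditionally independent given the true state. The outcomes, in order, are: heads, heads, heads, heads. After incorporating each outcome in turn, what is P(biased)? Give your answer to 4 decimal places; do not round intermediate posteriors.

0.4705

After 'heads': P(biased) = 0.6·0.3000 / (0.6·0.3000 + 0.5·0.7000) ≈ 0.3396
After 'heads': P(biased) = 0.6·0.3396 / (0.6·0.3396 + 0.5·0.6604) ≈ 0.3816
After 'heads': P(biased) = 0.6·0.3816 / (0.6·0.3816 + 0.5·0.6184) ≈ 0.4255
After 'heads': P(biased) = 0.6·0.4255 / (0.6·0.4255 + 0.5·0.5745) ≈ 0.4705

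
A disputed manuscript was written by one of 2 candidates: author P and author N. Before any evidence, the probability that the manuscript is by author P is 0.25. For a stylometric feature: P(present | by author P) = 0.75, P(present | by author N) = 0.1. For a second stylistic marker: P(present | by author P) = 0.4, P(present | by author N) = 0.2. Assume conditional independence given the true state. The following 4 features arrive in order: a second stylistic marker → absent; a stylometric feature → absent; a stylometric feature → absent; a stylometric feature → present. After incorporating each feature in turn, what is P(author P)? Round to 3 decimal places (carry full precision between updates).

Each posterior becomes the prior for the next update.
After a second stylistic marker='absent': P(author P) = 0.6·0.2500 / (0.6·0.2500 + 0.8·0.7500) ≈ 0.2000
After a stylometric feature='absent': P(author P) = 0.25·0.2000 / (0.25·0.2000 + 0.9·0.8000) ≈ 0.0649
After a stylometric feature='absent': P(author P) = 0.25·0.0649 / (0.25·0.0649 + 0.9·0.9351) ≈ 0.0189
After a stylometric feature='present': P(author P) = 0.75·0.0189 / (0.75·0.0189 + 0.1·0.9811) ≈ 0.1264

0.126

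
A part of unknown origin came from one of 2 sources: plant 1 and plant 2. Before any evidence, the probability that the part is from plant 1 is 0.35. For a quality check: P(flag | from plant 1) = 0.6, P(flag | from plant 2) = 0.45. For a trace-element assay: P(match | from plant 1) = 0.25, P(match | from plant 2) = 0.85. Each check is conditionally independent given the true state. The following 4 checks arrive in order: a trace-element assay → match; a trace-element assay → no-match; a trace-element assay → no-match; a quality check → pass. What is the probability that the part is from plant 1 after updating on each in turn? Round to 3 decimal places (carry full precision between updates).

After a trace-element assay='match': P(plant 1) = 0.25·0.3500 / (0.25·0.3500 + 0.85·0.6500) ≈ 0.1367
After a trace-element assay='no-match': P(plant 1) = 0.75·0.1367 / (0.75·0.1367 + 0.15·0.8633) ≈ 0.4419
After a trace-element assay='no-match': P(plant 1) = 0.75·0.4419 / (0.75·0.4419 + 0.15·0.5581) ≈ 0.7984
After a quality check='pass': P(plant 1) = 0.4·0.7984 / (0.4·0.7984 + 0.55·0.2016) ≈ 0.7422

0.742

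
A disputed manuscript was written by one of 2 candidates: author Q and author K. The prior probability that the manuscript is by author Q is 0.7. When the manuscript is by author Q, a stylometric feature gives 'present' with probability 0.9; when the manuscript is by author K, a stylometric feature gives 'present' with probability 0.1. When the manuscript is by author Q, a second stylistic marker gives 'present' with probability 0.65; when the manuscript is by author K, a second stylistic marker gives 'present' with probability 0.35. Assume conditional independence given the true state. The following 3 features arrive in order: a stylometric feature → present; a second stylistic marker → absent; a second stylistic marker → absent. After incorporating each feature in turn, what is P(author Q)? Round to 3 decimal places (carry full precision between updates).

0.859

After a stylometric feature='present': P(author Q) = 0.9·0.7000 / (0.9·0.7000 + 0.1·0.3000) ≈ 0.9545
After a second stylistic marker='absent': P(author Q) = 0.35·0.9545 / (0.35·0.9545 + 0.65·0.0455) ≈ 0.9187
After a second stylistic marker='absent': P(author Q) = 0.35·0.9187 / (0.35·0.9187 + 0.65·0.0813) ≈ 0.8589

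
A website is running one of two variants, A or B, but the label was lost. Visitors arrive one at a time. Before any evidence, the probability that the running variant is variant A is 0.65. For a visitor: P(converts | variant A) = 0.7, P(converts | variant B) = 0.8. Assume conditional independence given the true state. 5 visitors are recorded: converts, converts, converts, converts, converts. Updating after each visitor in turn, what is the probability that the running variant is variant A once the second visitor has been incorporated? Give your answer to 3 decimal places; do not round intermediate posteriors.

After 'converts': P(A) = 0.7·0.6500 / (0.7·0.6500 + 0.8·0.3500) ≈ 0.6190
After 'converts': P(A) = 0.7·0.6190 / (0.7·0.6190 + 0.8·0.3810) ≈ 0.5871

0.587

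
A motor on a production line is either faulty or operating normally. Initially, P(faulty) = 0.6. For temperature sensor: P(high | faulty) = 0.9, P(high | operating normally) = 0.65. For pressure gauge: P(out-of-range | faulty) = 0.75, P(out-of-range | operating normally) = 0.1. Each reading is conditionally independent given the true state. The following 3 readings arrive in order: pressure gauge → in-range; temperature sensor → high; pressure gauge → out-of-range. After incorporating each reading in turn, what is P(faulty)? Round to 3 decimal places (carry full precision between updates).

Apply Bayes' rule sequentially, carrying P(faulty) forward.
After pressure gauge='in-range': P(faulty) = 0.25·0.6000 / (0.25·0.6000 + 0.9·0.4000) ≈ 0.2941
After temperature sensor='high': P(faulty) = 0.9·0.2941 / (0.9·0.2941 + 0.65·0.7059) ≈ 0.3659
After pressure gauge='out-of-range': P(faulty) = 0.75·0.3659 / (0.75·0.3659 + 0.1·0.6341) ≈ 0.8123

0.812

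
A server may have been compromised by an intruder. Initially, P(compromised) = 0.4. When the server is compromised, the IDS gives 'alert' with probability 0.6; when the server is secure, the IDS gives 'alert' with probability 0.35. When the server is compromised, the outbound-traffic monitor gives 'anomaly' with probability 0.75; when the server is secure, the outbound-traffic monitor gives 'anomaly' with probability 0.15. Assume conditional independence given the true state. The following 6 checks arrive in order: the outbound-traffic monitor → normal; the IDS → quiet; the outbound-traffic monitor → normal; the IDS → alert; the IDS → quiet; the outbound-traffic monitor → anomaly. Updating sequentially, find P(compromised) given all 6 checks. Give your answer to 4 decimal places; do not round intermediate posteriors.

0.1577

Apply Bayes' rule sequentially, carrying P(compromised) forward.
After the outbound-traffic monitor='normal': P(compromised) = 0.25·0.4000 / (0.25·0.4000 + 0.85·0.6000) ≈ 0.1639
After the IDS='quiet': P(compromised) = 0.4·0.1639 / (0.4·0.1639 + 0.65·0.8361) ≈ 0.1077
After the outbound-traffic monitor='normal': P(compromised) = 0.25·0.1077 / (0.25·0.1077 + 0.85·0.8923) ≈ 0.0343
After the IDS='alert': P(compromised) = 0.6·0.0343 / (0.6·0.0343 + 0.35·0.9657) ≈ 0.0573
After the IDS='quiet': P(compromised) = 0.4·0.0573 / (0.4·0.0573 + 0.65·0.9427) ≈ 0.0361
After the outbound-traffic monitor='anomaly': P(compromised) = 0.75·0.0361 / (0.75·0.0361 + 0.15·0.9639) ≈ 0.1577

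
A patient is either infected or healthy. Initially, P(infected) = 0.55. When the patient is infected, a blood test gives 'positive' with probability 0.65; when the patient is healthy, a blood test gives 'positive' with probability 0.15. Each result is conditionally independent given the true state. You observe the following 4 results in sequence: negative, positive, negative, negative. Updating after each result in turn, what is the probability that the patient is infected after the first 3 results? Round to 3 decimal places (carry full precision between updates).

0.473

Apply Bayes' rule sequentially, carrying P(infected) forward.
After 'negative': P(infected) = 0.35·0.5500 / (0.35·0.5500 + 0.85·0.4500) ≈ 0.3348
After 'positive': P(infected) = 0.65·0.3348 / (0.65·0.3348 + 0.15·0.6652) ≈ 0.6856
After 'negative': P(infected) = 0.35·0.6856 / (0.35·0.6856 + 0.85·0.3144) ≈ 0.4731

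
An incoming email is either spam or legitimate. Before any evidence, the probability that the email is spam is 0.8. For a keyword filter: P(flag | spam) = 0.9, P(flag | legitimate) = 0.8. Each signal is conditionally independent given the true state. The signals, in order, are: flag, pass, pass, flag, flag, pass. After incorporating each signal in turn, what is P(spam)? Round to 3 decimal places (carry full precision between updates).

After 'flag': P(spam) = 0.9·0.8000 / (0.9·0.8000 + 0.8·0.2000) ≈ 0.8182
After 'pass': P(spam) = 0.1·0.8182 / (0.1·0.8182 + 0.2·0.1818) ≈ 0.6923
After 'pass': P(spam) = 0.1·0.6923 / (0.1·0.6923 + 0.2·0.3077) ≈ 0.5294
After 'flag': P(spam) = 0.9·0.5294 / (0.9·0.5294 + 0.8·0.4706) ≈ 0.5586
After 'flag': P(spam) = 0.9·0.5586 / (0.9·0.5586 + 0.8·0.4414) ≈ 0.5874
After 'pass': P(spam) = 0.1·0.5874 / (0.1·0.5874 + 0.2·0.4126) ≈ 0.4159

0.416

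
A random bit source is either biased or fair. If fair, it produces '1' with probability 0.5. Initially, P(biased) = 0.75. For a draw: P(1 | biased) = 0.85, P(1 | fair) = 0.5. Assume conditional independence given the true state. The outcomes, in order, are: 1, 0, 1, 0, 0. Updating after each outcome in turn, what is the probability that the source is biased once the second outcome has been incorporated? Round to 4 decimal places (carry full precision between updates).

0.6047

After '1': P(biased) = 0.85·0.7500 / (0.85·0.7500 + 0.5·0.2500) ≈ 0.8361
After '0': P(biased) = 0.15·0.8361 / (0.15·0.8361 + 0.5·0.1639) ≈ 0.6047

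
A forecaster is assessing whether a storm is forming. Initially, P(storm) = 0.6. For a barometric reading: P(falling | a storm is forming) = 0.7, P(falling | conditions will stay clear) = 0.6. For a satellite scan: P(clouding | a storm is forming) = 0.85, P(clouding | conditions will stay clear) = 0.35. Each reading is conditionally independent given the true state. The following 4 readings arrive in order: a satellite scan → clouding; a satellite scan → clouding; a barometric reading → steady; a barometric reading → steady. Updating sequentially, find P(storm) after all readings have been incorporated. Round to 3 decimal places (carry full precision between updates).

0.833

Each posterior becomes the prior for the next update.
After a satellite scan='clouding': P(storm) = 0.85·0.6000 / (0.85·0.6000 + 0.35·0.4000) ≈ 0.7846
After a satellite scan='clouding': P(storm) = 0.85·0.7846 / (0.85·0.7846 + 0.35·0.2154) ≈ 0.8984
After a barometric reading='steady': P(storm) = 0.3·0.8984 / (0.3·0.8984 + 0.4·0.1016) ≈ 0.8690
After a barometric reading='steady': P(storm) = 0.3·0.8690 / (0.3·0.8690 + 0.4·0.1310) ≈ 0.8327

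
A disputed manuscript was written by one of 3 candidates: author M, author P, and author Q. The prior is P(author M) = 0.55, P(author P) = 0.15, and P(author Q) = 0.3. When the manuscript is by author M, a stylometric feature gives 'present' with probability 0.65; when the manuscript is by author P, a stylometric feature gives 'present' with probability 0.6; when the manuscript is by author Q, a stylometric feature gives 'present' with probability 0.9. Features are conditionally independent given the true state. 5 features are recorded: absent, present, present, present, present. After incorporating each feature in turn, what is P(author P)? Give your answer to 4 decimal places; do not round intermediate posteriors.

0.1258

After 'absent': normaliser = 0.35·0.5500 + 0.4·0.1500 + 0.1·0.3000; P(author M) ≈ 0.6814, P(author P) ≈ 0.2124, P(author Q) ≈ 0.1062
After 'present': normaliser = 0.65·0.6814 + 0.6·0.2124 + 0.9·0.1062; P(author M) ≈ 0.6651, P(author P) ≈ 0.1914, P(author Q) ≈ 0.1435
After 'present': normaliser = 0.65·0.6651 + 0.6·0.1914 + 0.9·0.1435; P(author M) ≈ 0.6392, P(author P) ≈ 0.1698, P(author Q) ≈ 0.1910
After 'present': normaliser = 0.65·0.6392 + 0.6·0.1698 + 0.9·0.1910; P(author M) ≈ 0.6028, P(author P) ≈ 0.1478, P(author Q) ≈ 0.2494
After 'present': normaliser = 0.65·0.6028 + 0.6·0.1478 + 0.9·0.2494; P(author M) ≈ 0.5558, P(author P) ≈ 0.1258, P(author Q) ≈ 0.3184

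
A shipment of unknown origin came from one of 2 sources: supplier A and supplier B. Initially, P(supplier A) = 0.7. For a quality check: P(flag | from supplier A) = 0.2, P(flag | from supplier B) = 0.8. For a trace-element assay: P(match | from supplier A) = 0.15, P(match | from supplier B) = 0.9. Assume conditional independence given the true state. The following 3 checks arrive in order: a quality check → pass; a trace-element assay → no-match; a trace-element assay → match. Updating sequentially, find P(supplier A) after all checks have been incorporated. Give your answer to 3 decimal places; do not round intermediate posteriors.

0.930

Apply Bayes' rule sequentially, carrying P(supplier A) forward.
After a quality check='pass': P(supplier A) = 0.8·0.7000 / (0.8·0.7000 + 0.2·0.3000) ≈ 0.9032
After a trace-element assay='no-match': P(supplier A) = 0.85·0.9032 / (0.85·0.9032 + 0.1·0.0968) ≈ 0.9876
After a trace-element assay='match': P(supplier A) = 0.15·0.9876 / (0.15·0.9876 + 0.9·0.0124) ≈ 0.9297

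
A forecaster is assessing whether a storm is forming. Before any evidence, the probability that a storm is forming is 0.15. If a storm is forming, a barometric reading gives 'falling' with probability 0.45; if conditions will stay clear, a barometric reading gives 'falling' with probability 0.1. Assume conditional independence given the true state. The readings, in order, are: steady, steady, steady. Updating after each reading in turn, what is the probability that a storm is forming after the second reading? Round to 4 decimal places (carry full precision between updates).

After 'steady': P(storm) = 0.55·0.1500 / (0.55·0.1500 + 0.9·0.8500) ≈ 0.0973
After 'steady': P(storm) = 0.55·0.0973 / (0.55·0.0973 + 0.9·0.9027) ≈ 0.0618

0.0618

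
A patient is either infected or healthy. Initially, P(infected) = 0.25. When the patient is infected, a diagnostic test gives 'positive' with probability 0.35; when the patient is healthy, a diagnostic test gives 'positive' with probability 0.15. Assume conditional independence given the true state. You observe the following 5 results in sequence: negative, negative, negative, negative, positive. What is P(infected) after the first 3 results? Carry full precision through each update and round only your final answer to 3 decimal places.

0.130

Apply Bayes' rule sequentially, carrying P(infected) forward.
After 'negative': P(infected) = 0.65·0.2500 / (0.65·0.2500 + 0.85·0.7500) ≈ 0.2031
After 'negative': P(infected) = 0.65·0.2031 / (0.65·0.2031 + 0.85·0.7969) ≈ 0.1631
After 'negative': P(infected) = 0.65·0.1631 / (0.65·0.1631 + 0.85·0.8369) ≈ 0.1297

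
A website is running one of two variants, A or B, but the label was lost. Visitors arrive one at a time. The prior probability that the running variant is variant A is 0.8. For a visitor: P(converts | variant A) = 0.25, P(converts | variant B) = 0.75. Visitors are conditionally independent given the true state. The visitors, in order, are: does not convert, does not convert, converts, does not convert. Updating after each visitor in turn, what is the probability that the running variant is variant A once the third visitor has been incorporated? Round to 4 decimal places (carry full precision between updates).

After 'does not convert': P(A) = 0.75·0.8000 / (0.75·0.8000 + 0.25·0.2000) ≈ 0.9231
After 'does not convert': P(A) = 0.75·0.9231 / (0.75·0.9231 + 0.25·0.0769) ≈ 0.9730
After 'converts': P(A) = 0.25·0.9730 / (0.25·0.9730 + 0.75·0.0270) ≈ 0.9231

0.9231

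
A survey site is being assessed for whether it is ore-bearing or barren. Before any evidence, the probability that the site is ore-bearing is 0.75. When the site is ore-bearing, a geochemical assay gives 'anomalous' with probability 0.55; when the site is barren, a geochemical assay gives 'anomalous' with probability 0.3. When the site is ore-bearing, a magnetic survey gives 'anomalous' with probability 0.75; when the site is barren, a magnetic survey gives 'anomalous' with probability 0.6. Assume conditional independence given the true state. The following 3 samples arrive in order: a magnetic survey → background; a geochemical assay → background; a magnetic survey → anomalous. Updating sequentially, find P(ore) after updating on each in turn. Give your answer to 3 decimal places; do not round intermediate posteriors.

After a magnetic survey='background': P(ore) = 0.25·0.7500 / (0.25·0.7500 + 0.4·0.2500) ≈ 0.6522
After a geochemical assay='background': P(ore) = 0.45·0.6522 / (0.45·0.6522 + 0.7·0.3478) ≈ 0.5466
After a magnetic survey='anomalous': P(ore) = 0.75·0.5466 / (0.75·0.5466 + 0.6·0.4534) ≈ 0.6011

0.601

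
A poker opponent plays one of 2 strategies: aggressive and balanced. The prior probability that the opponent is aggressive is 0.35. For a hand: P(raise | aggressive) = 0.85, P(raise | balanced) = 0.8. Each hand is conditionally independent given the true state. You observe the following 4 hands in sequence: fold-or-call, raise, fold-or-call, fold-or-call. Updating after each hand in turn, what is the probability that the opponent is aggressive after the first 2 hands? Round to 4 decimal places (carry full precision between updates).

0.3003

After 'fold-or-call': P(aggressive) = 0.15·0.3500 / (0.15·0.3500 + 0.2·0.6500) ≈ 0.2877
After 'raise': P(aggressive) = 0.85·0.2877 / (0.85·0.2877 + 0.8·0.7123) ≈ 0.3003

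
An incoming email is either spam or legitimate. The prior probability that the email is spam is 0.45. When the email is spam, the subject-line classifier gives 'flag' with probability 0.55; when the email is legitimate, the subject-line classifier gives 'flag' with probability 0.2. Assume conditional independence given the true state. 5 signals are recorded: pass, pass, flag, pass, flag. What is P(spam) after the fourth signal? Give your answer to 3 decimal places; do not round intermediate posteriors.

Each posterior becomes the prior for the next update.
After 'pass': P(spam) = 0.45·0.4500 / (0.45·0.4500 + 0.8·0.5500) ≈ 0.3152
After 'pass': P(spam) = 0.45·0.3152 / (0.45·0.3152 + 0.8·0.6848) ≈ 0.2056
After 'flag': P(spam) = 0.55·0.2056 / (0.55·0.2056 + 0.2·0.7944) ≈ 0.4159
After 'pass': P(spam) = 0.45·0.4159 / (0.45·0.4159 + 0.8·0.5841) ≈ 0.2859

0.286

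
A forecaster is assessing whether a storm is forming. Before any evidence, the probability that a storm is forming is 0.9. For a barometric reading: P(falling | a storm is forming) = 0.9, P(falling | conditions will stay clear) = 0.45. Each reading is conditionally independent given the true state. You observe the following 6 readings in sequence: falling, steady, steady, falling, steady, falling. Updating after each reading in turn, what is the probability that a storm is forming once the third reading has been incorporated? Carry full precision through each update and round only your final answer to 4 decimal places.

0.3731

After 'falling': P(storm) = 0.9·0.9000 / (0.9·0.9000 + 0.45·0.1000) ≈ 0.9474
After 'steady': P(storm) = 0.1·0.9474 / (0.1·0.9474 + 0.55·0.0526) ≈ 0.7660
After 'steady': P(storm) = 0.1·0.7660 / (0.1·0.7660 + 0.55·0.2340) ≈ 0.3731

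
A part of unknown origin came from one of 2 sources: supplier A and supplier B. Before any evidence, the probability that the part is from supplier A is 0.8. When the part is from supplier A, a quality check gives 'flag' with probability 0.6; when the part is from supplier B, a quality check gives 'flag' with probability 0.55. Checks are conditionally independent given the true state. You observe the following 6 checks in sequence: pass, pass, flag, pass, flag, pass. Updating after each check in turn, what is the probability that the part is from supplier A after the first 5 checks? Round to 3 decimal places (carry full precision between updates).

After 'pass': P(supplier A) = 0.4·0.8000 / (0.4·0.8000 + 0.45·0.2000) ≈ 0.7805
After 'pass': P(supplier A) = 0.4·0.7805 / (0.4·0.7805 + 0.45·0.2195) ≈ 0.7596
After 'flag': P(supplier A) = 0.6·0.7596 / (0.6·0.7596 + 0.55·0.2404) ≈ 0.7752
After 'pass': P(supplier A) = 0.4·0.7752 / (0.4·0.7752 + 0.45·0.2248) ≈ 0.7540
After 'flag': P(supplier A) = 0.6·0.7540 / (0.6·0.7540 + 0.55·0.2460) ≈ 0.7698

0.770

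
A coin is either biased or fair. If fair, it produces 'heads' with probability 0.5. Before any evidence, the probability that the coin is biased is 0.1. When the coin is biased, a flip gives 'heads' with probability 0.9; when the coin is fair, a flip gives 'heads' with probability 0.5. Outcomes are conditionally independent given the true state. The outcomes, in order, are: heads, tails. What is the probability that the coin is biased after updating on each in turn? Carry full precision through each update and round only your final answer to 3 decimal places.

After 'heads': P(biased) = 0.9·0.1000 / (0.9·0.1000 + 0.5·0.9000) ≈ 0.1667
After 'tails': P(biased) = 0.1·0.1667 / (0.1·0.1667 + 0.5·0.8333) ≈ 0.0385

0.038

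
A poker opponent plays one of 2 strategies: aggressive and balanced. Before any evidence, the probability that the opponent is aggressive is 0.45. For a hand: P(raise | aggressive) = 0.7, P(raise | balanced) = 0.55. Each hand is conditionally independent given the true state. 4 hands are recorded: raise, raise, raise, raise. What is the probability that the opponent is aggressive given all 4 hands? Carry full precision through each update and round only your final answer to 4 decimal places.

0.6822

After 'raise': P(aggressive) = 0.7·0.4500 / (0.7·0.4500 + 0.55·0.5500) ≈ 0.5101
After 'raise': P(aggressive) = 0.7·0.5101 / (0.7·0.5101 + 0.55·0.4899) ≈ 0.5700
After 'raise': P(aggressive) = 0.7·0.5700 / (0.7·0.5700 + 0.55·0.4300) ≈ 0.6278
After 'raise': P(aggressive) = 0.7·0.6278 / (0.7·0.6278 + 0.55·0.3722) ≈ 0.6822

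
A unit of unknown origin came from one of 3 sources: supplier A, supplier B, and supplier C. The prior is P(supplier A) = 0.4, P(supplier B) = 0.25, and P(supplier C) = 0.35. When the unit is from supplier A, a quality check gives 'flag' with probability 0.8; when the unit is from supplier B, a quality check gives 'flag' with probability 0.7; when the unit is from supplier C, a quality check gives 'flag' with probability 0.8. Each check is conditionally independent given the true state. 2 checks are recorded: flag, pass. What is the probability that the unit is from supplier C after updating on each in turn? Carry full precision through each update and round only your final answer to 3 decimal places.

0.325

After 'flag': normaliser = 0.8·0.4000 + 0.7·0.2500 + 0.8·0.3500; P(supplier A) ≈ 0.4129, P(supplier B) ≈ 0.2258, P(supplier C) ≈ 0.3613
After 'pass': normaliser = 0.2·0.4129 + 0.3·0.2258 + 0.2·0.3613; P(supplier A) ≈ 0.3710, P(supplier B) ≈ 0.3043, P(supplier C) ≈ 0.3246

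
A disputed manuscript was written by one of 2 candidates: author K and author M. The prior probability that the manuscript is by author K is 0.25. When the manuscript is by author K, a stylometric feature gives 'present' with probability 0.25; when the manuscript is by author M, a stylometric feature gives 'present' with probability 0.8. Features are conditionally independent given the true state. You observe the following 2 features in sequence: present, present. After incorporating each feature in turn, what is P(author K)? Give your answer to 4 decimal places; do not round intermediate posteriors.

0.0315

After 'present': P(author K) = 0.25·0.2500 / (0.25·0.2500 + 0.8·0.7500) ≈ 0.0943
After 'present': P(author K) = 0.25·0.0943 / (0.25·0.0943 + 0.8·0.9057) ≈ 0.0315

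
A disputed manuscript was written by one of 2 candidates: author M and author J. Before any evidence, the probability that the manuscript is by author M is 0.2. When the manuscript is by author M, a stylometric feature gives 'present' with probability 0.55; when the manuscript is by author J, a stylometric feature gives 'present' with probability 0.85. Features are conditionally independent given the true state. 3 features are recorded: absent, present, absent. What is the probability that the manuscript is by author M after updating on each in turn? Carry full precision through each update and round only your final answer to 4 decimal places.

After 'absent': P(author M) = 0.45·0.2000 / (0.45·0.2000 + 0.15·0.8000) ≈ 0.4286
After 'present': P(author M) = 0.55·0.4286 / (0.55·0.4286 + 0.85·0.5714) ≈ 0.3267
After 'absent': P(author M) = 0.45·0.3267 / (0.45·0.3267 + 0.15·0.6733) ≈ 0.5928

0.5928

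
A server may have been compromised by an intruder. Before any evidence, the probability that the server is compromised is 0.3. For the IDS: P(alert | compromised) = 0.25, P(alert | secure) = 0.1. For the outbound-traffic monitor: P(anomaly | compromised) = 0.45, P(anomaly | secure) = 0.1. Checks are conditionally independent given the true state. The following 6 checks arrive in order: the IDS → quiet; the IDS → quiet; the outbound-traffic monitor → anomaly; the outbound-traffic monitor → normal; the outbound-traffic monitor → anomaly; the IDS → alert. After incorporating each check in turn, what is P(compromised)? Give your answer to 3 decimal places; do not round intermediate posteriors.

After the IDS='quiet': P(compromised) = 0.75·0.3000 / (0.75·0.3000 + 0.9·0.7000) ≈ 0.2632
After the IDS='quiet': P(compromised) = 0.75·0.2632 / (0.75·0.2632 + 0.9·0.7368) ≈ 0.2294
After the outbound-traffic monitor='anomaly': P(compromised) = 0.45·0.2294 / (0.45·0.2294 + 0.1·0.7706) ≈ 0.5725
After the outbound-traffic monitor='normal': P(compromised) = 0.55·0.5725 / (0.55·0.5725 + 0.9·0.4275) ≈ 0.4501
After the outbound-traffic monitor='anomaly': P(compromised) = 0.45·0.4501 / (0.45·0.4501 + 0.1·0.5499) ≈ 0.7865
After the IDS='alert': P(compromised) = 0.25·0.7865 / (0.25·0.7865 + 0.1·0.2135) ≈ 0.9020

0.902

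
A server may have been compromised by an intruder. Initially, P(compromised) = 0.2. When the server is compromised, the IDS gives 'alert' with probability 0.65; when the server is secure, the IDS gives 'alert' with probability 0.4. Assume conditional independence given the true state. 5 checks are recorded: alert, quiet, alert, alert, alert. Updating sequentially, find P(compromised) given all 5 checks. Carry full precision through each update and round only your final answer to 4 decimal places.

Each posterior becomes the prior for the next update.
After 'alert': P(compromised) = 0.65·0.2000 / (0.65·0.2000 + 0.4·0.8000) ≈ 0.2889
After 'quiet': P(compromised) = 0.35·0.2889 / (0.35·0.2889 + 0.6·0.7111) ≈ 0.1916
After 'alert': P(compromised) = 0.65·0.1916 / (0.65·0.1916 + 0.4·0.8084) ≈ 0.2780
After 'alert': P(compromised) = 0.65·0.2780 / (0.65·0.2780 + 0.4·0.7220) ≈ 0.3849
After 'alert': P(compromised) = 0.65·0.3849 / (0.65·0.3849 + 0.4·0.6151) ≈ 0.5042

0.5042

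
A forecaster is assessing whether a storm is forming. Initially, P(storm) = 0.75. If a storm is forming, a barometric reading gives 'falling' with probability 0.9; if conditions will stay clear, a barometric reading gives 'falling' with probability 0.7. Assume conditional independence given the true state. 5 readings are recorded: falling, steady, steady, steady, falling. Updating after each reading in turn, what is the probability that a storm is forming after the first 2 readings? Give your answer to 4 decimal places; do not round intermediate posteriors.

After 'falling': P(storm) = 0.9·0.7500 / (0.9·0.7500 + 0.7·0.2500) ≈ 0.7941
After 'steady': P(storm) = 0.1·0.7941 / (0.1·0.7941 + 0.3·0.2059) ≈ 0.5625

0.5625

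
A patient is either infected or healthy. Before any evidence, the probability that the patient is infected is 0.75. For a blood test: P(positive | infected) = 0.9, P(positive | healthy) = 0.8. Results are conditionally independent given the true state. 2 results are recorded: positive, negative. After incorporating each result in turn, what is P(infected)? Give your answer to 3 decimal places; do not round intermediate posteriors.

After 'positive': P(infected) = 0.9·0.7500 / (0.9·0.7500 + 0.8·0.2500) ≈ 0.7714
After 'negative': P(infected) = 0.1·0.7714 / (0.1·0.7714 + 0.2·0.2286) ≈ 0.6279

0.628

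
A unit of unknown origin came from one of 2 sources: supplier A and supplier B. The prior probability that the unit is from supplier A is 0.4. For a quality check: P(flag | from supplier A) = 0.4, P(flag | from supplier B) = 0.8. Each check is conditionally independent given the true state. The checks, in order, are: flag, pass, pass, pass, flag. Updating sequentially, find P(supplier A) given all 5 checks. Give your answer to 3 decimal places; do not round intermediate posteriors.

0.818

After 'flag': P(supplier A) = 0.4·0.4000 / (0.4·0.4000 + 0.8·0.6000) ≈ 0.2500
After 'pass': P(supplier A) = 0.6·0.2500 / (0.6·0.2500 + 0.2·0.7500) ≈ 0.5000
After 'pass': P(supplier A) = 0.6·0.5000 / (0.6·0.5000 + 0.2·0.5000) ≈ 0.7500
After 'pass': P(supplier A) = 0.6·0.7500 / (0.6·0.7500 + 0.2·0.2500) ≈ 0.9000
After 'flag': P(supplier A) = 0.4·0.9000 / (0.4·0.9000 + 0.8·0.1000) ≈ 0.8182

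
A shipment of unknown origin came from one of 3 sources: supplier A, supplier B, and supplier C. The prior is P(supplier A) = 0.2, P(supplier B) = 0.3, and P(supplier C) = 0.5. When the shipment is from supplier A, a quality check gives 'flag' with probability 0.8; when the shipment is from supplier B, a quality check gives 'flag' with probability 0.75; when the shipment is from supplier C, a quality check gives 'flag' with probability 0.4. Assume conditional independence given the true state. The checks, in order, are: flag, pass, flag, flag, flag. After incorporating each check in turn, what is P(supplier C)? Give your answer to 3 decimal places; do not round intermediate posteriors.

0.161

Apply Bayes' rule sequentially, carrying P(supplier C) forward.
After 'flag': normaliser = 0.8·0.2000 + 0.75·0.3000 + 0.4·0.5000; P(supplier A) ≈ 0.2735, P(supplier B) ≈ 0.3846, P(supplier C) ≈ 0.3419
After 'pass': normaliser = 0.2·0.2735 + 0.25·0.3846 + 0.6·0.3419; P(supplier A) ≈ 0.1537, P(supplier B) ≈ 0.2701, P(supplier C) ≈ 0.5762
After 'flag': normaliser = 0.8·0.1537 + 0.75·0.2701 + 0.4·0.5762; P(supplier A) ≈ 0.2211, P(supplier B) ≈ 0.3644, P(supplier C) ≈ 0.4146
After 'flag': normaliser = 0.8·0.2211 + 0.75·0.3644 + 0.4·0.4146; P(supplier A) ≈ 0.2872, P(supplier B) ≈ 0.4436, P(supplier C) ≈ 0.2692
After 'flag': normaliser = 0.8·0.2872 + 0.75·0.4436 + 0.4·0.2692; P(supplier A) ≈ 0.3428, P(supplier B) ≈ 0.4965, P(supplier C) ≈ 0.1607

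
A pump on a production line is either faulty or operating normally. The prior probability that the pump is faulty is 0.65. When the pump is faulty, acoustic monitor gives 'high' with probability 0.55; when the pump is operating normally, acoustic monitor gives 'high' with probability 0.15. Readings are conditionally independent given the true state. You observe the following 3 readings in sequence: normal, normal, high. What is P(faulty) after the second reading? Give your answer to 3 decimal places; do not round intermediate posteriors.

0.342

Apply Bayes' rule sequentially, carrying P(faulty) forward.
After 'normal': P(faulty) = 0.45·0.6500 / (0.45·0.6500 + 0.85·0.3500) ≈ 0.4958
After 'normal': P(faulty) = 0.45·0.4958 / (0.45·0.4958 + 0.85·0.5042) ≈ 0.3423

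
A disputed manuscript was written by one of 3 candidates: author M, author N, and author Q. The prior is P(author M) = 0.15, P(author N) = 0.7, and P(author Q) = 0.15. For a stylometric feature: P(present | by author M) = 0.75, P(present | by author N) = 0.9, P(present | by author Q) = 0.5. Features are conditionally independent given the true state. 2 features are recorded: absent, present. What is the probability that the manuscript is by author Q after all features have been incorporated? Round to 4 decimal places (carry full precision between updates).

After 'absent': normaliser = 0.25·0.1500 + 0.1·0.7000 + 0.5·0.1500; P(author M) ≈ 0.2055, P(author N) ≈ 0.3836, P(author Q) ≈ 0.4110
After 'present': normaliser = 0.75·0.2055 + 0.9·0.3836 + 0.5·0.4110; P(author M) ≈ 0.2187, P(author N) ≈ 0.4898, P(author Q) ≈ 0.2915

0.2915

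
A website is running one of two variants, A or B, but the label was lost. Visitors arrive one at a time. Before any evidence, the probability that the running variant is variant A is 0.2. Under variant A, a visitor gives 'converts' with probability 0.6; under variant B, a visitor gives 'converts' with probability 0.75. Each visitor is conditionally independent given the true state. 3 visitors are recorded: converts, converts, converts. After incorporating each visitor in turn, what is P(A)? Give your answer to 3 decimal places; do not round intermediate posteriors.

After 'converts': P(A) = 0.6·0.2000 / (0.6·0.2000 + 0.75·0.8000) ≈ 0.1667
After 'converts': P(A) = 0.6·0.1667 / (0.6·0.1667 + 0.75·0.8333) ≈ 0.1379
After 'converts': P(A) = 0.6·0.1379 / (0.6·0.1379 + 0.75·0.8621) ≈ 0.1135

0.113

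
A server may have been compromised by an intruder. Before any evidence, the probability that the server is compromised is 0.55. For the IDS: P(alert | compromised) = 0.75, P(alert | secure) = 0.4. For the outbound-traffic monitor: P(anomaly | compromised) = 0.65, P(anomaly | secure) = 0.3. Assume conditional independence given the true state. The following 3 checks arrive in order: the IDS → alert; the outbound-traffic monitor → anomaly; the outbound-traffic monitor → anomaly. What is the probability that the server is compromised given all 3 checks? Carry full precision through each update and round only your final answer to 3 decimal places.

After the IDS='alert': P(compromised) = 0.75·0.5500 / (0.75·0.5500 + 0.4·0.4500) ≈ 0.6962
After the outbound-traffic monitor='anomaly': P(compromised) = 0.65·0.6962 / (0.65·0.6962 + 0.3·0.3038) ≈ 0.8324
After the outbound-traffic monitor='anomaly': P(compromised) = 0.65·0.8324 / (0.65·0.8324 + 0.3·0.1676) ≈ 0.9150

0.915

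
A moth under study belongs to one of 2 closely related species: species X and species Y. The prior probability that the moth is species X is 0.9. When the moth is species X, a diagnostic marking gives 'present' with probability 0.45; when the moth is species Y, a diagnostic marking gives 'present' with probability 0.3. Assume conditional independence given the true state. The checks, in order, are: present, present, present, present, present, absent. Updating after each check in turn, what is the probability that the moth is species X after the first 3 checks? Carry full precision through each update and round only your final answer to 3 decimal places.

0.968

After 'present': P(species X) = 0.45·0.9000 / (0.45·0.9000 + 0.3·0.1000) ≈ 0.9310
After 'present': P(species X) = 0.45·0.9310 / (0.45·0.9310 + 0.3·0.0690) ≈ 0.9529
After 'present': P(species X) = 0.45·0.9529 / (0.45·0.9529 + 0.3·0.0471) ≈ 0.9681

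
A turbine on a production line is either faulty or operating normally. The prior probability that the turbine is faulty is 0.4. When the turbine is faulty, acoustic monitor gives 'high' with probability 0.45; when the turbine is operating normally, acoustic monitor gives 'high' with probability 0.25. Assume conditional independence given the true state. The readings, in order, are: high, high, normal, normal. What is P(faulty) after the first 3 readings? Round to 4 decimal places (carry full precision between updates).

0.6130

Apply Bayes' rule sequentially, carrying P(faulty) forward.
After 'high': P(faulty) = 0.45·0.4000 / (0.45·0.4000 + 0.25·0.6000) ≈ 0.5455
After 'high': P(faulty) = 0.45·0.5455 / (0.45·0.5455 + 0.25·0.4545) ≈ 0.6835
After 'normal': P(faulty) = 0.55·0.6835 / (0.55·0.6835 + 0.75·0.3165) ≈ 0.6130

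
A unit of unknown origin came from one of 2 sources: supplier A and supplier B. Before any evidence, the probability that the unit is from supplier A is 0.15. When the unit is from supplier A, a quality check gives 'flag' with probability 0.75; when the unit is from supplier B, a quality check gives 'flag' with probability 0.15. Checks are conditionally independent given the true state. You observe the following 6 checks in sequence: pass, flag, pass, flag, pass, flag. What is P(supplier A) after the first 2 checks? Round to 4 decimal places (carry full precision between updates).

0.2060

After 'pass': P(supplier A) = 0.25·0.1500 / (0.25·0.1500 + 0.85·0.8500) ≈ 0.0493
After 'flag': P(supplier A) = 0.75·0.0493 / (0.75·0.0493 + 0.15·0.9507) ≈ 0.2060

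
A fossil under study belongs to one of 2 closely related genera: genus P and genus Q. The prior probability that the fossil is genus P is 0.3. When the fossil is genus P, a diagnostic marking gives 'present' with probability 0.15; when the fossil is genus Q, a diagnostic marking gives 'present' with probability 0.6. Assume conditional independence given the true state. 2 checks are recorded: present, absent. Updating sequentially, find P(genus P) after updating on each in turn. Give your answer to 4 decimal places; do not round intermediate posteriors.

0.1855

After 'present': P(genus P) = 0.15·0.3000 / (0.15·0.3000 + 0.6·0.7000) ≈ 0.0968
After 'absent': P(genus P) = 0.85·0.0968 / (0.85·0.0968 + 0.4·0.9032) ≈ 0.1855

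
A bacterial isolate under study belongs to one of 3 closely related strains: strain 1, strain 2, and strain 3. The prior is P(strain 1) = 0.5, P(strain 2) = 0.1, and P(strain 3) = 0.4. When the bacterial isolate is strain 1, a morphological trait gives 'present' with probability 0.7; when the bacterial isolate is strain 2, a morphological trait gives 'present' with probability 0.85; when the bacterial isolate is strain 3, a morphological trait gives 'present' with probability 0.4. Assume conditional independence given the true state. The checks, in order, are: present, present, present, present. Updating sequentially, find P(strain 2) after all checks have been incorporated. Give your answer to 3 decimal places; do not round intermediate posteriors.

0.286

Each posterior becomes the prior for the next update.
After 'present': normaliser = 0.7·0.5000 + 0.85·0.1000 + 0.4·0.4000; P(strain 1) ≈ 0.5882, P(strain 2) ≈ 0.1429, P(strain 3) ≈ 0.2689
After 'present': normaliser = 0.7·0.5882 + 0.85·0.1429 + 0.4·0.2689; P(strain 1) ≈ 0.6426, P(strain 2) ≈ 0.1895, P(strain 3) ≈ 0.1679
After 'present': normaliser = 0.7·0.6426 + 0.85·0.1895 + 0.4·0.1679; P(strain 1) ≈ 0.6634, P(strain 2) ≈ 0.2376, P(strain 3) ≈ 0.0990
After 'present': normaliser = 0.7·0.6634 + 0.85·0.2376 + 0.4·0.0990; P(strain 1) ≈ 0.6578, P(strain 2) ≈ 0.2860, P(strain 3) ≈ 0.0561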